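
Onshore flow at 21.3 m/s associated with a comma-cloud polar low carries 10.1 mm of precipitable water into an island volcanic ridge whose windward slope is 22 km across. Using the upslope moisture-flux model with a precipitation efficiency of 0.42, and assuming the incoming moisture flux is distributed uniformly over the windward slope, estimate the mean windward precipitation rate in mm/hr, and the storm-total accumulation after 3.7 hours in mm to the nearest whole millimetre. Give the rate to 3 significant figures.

R ≈ 14.8 mm/hr; total ≈ 55 mm

Incoming column moisture flux per unit ridge length: F = V × PW = 21.3 × 10.1 = 215.13 mm·m/s.
Spread over the 22 km slope with efficiency ε = 0.42: R = ε·F/W = 0.42 × 215.13 / 22000 m = 4.107e-03 mm/s.
R = 4.107e-03 × 3600 = 14.8 mm/hr.
Over 3.7 h: total = 14.8 × 3.7 = 54.76 ≈ 55 mm.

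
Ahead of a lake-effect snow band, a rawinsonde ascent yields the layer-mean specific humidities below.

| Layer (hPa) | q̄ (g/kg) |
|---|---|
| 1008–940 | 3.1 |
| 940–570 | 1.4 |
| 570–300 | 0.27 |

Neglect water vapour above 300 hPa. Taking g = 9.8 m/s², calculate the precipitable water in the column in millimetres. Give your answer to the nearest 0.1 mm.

PW ≈ 8.2 mm

Precipitable water is the column-integrated vapour mass per unit area: PW = (1/g) Σ q̄ Δp, with q in kg/kg and Δp in Pa (1 kg/m² of water = 1 mm).
Layer 1008–940 hPa: Δp = 68 hPa = 6800 Pa, q̄ = 0.0031 kg/kg → 0.0031 × 6800 / 9.8 = 2.15 mm
Layer 940–570 hPa: Δp = 370 hPa = 37000 Pa, q̄ = 0.0014 kg/kg → 0.0014 × 37000 / 9.8 = 5.29 mm
Layer 570–300 hPa: Δp = 270 hPa = 27000 Pa, q̄ = 0.00027 kg/kg → 0.00027 × 27000 / 9.8 = 0.74 mm
PW = 2.15 + 5.29 + 0.74 = 8.18 ≈ 8.2 mm.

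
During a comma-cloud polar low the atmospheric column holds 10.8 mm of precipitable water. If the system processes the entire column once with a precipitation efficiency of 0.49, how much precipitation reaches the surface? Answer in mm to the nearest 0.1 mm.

Precipitation = ε × PW = 0.49 × 10.8 = 5.3 mm.

precipitation ≈ 5.3 mm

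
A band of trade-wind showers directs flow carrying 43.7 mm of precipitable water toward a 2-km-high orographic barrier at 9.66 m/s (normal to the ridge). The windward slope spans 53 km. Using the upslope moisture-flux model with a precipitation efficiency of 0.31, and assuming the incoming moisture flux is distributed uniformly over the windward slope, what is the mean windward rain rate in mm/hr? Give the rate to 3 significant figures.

Incoming column moisture flux per unit ridge length: F = V × PW = 9.66 × 43.7 = 422.142 mm·m/s.
Spread over the 53 km slope with efficiency ε = 0.31: R = ε·F/W = 0.31 × 422.142 / 53000 m = 2.469e-03 mm/s.
R = 2.469e-03 × 3600 = 8.89 mm/hr.

R ≈ 8.89 mm/hr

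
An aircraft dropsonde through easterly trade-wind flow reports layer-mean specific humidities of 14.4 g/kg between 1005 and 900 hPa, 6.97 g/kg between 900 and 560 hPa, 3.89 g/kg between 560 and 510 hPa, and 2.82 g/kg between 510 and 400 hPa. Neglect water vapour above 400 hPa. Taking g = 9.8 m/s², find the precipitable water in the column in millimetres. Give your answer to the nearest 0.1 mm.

PW ≈ 44.8 mm

Precipitable water is the column-integrated vapour mass per unit area: PW = (1/g) Σ q̄ Δp, with q in kg/kg and Δp in Pa (1 kg/m² of water = 1 mm).
Layer 1005–900 hPa: Δp = 105 hPa = 10500 Pa, q̄ = 0.0144 kg/kg → 0.0144 × 10500 / 9.8 = 15.43 mm
Layer 900–560 hPa: Δp = 340 hPa = 34000 Pa, q̄ = 0.00697 kg/kg → 0.00697 × 34000 / 9.8 = 24.18 mm
Layer 560–510 hPa: Δp = 50 hPa = 5000 Pa, q̄ = 0.00389 kg/kg → 0.00389 × 5000 / 9.8 = 1.98 mm
Layer 510–400 hPa: Δp = 110 hPa = 11000 Pa, q̄ = 0.00282 kg/kg → 0.00282 × 11000 / 9.8 = 3.17 mm
PW = 15.43 + 24.18 + 1.98 + 3.17 = 44.76 ≈ 44.8 mm.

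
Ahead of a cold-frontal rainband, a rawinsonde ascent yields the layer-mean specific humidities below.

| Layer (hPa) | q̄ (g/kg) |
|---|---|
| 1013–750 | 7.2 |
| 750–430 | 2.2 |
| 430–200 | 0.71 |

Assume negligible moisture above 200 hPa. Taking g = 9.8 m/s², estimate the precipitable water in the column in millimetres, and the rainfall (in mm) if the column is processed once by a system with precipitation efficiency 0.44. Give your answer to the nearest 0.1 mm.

PW ≈ 28.2 mm; rainfall ≈ 12.4 mm

Precipitable water is the column-integrated vapour mass per unit area: PW = (1/g) Σ q̄ Δp, with q in kg/kg and Δp in Pa (1 kg/m² of water = 1 mm).
Layer 1013–750 hPa: Δp = 263 hPa = 26300 Pa, q̄ = 0.0072 kg/kg → 0.0072 × 26300 / 9.8 = 19.32 mm
Layer 750–430 hPa: Δp = 320 hPa = 32000 Pa, q̄ = 0.0022 kg/kg → 0.0022 × 32000 / 9.8 = 7.18 mm
Layer 430–200 hPa: Δp = 230 hPa = 23000 Pa, q̄ = 0.00071 kg/kg → 0.00071 × 23000 / 9.8 = 1.67 mm
PW = 19.32 + 7.18 + 1.67 = 28.17 ≈ 28.2 mm.
Rainfall = ε × PW = 0.44 × 28.2 = 12.4 mm.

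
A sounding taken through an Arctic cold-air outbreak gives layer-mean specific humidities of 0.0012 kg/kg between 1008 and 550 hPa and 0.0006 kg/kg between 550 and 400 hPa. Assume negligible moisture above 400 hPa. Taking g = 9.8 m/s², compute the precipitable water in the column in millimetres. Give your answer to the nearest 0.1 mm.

PW ≈ 6.5 mm

Precipitable water is the column-integrated vapour mass per unit area: PW = (1/g) Σ q̄ Δp, with q in kg/kg and Δp in Pa (1 kg/m² of water = 1 mm).
Layer 1008–550 hPa: Δp = 458 hPa = 45800 Pa, q̄ = 0.0012 kg/kg → 0.0012 × 45800 / 9.8 = 5.61 mm
Layer 550–400 hPa: Δp = 150 hPa = 15000 Pa, q̄ = 0.0006 kg/kg → 0.0006 × 15000 / 9.8 = 0.92 mm
PW = 5.61 + 0.92 = 6.53 ≈ 6.5 mm.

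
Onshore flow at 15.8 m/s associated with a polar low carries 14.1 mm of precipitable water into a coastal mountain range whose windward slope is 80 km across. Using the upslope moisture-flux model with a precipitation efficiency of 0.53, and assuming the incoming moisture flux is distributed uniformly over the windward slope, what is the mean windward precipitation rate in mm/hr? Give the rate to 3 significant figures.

R ≈ 5.31 mm/hr

Incoming column moisture flux per unit ridge length: F = V × PW = 15.8 × 14.1 = 222.78 mm·m/s.
Spread over the 80 km slope with efficiency ε = 0.53: R = ε·F/W = 0.53 × 222.78 / 80000 m = 1.476e-03 mm/s.
R = 1.476e-03 × 3600 = 5.31 mm/hr.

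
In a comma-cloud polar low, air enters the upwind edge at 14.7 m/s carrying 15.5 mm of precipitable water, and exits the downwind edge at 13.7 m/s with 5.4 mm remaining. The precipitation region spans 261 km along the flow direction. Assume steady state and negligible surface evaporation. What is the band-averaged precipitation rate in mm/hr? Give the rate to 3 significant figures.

R ≈ 2.12 mm/hr

Column moisture flux per unit crosswind length is F = V × PW.
Inflow: F_in = 14.7 × 15.5 = 227.85 mm·m/s
Outflow: F_out = 13.7 × 5.4 = 73.98 mm·m/s
Steady-state rate R = (F_in − F_out)/L = (227.85 − 73.98) / 261000 m = 5.895e-04 mm/s.
R = 5.895e-04 × 3600 = 2.12 mm/hr.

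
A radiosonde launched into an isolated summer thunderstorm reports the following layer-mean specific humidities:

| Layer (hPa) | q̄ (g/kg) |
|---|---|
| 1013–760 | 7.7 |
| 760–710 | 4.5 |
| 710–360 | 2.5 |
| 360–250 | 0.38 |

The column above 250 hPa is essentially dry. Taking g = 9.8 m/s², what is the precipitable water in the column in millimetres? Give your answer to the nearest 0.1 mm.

Precipitable water is the column-integrated vapour mass per unit area: PW = (1/g) Σ q̄ Δp, with q in kg/kg and Δp in Pa (1 kg/m² of water = 1 mm).
Layer 1013–760 hPa: Δp = 253 hPa = 25300 Pa, q̄ = 0.0077 kg/kg → 0.0077 × 25300 / 9.8 = 19.88 mm
Layer 760–710 hPa: Δp = 50 hPa = 5000 Pa, q̄ = 0.0045 kg/kg → 0.0045 × 5000 / 9.8 = 2.30 mm
Layer 710–360 hPa: Δp = 350 hPa = 35000 Pa, q̄ = 0.0025 kg/kg → 0.0025 × 35000 / 9.8 = 8.93 mm
Layer 360–250 hPa: Δp = 110 hPa = 11000 Pa, q̄ = 0.00038 kg/kg → 0.00038 × 11000 / 9.8 = 0.43 mm
PW = 19.88 + 2.30 + 8.93 + 0.43 = 31.54 ≈ 31.5 mm.

PW ≈ 31.5 mm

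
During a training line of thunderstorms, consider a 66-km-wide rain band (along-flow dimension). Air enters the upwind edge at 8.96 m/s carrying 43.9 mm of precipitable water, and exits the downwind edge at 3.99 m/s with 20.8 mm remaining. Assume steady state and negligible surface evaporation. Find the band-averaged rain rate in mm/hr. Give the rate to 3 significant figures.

R ≈ 16.9 mm/hr

Column moisture flux per unit crosswind length is F = V × PW.
Inflow: F_in = 8.96 × 43.9 = 393.344 mm·m/s
Outflow: F_out = 3.99 × 20.8 = 82.992 mm·m/s
Steady-state rate R = (F_in − F_out)/L = (393.344 − 82.992) / 66000 m = 4.702e-03 mm/s.
R = 4.702e-03 × 3600 = 16.9 mm/hr.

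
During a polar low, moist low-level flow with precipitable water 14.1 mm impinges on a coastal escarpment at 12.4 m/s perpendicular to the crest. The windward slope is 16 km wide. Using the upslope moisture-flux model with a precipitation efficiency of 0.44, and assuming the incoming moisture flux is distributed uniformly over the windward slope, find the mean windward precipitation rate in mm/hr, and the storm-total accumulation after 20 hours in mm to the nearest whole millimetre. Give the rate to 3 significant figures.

Incoming column moisture flux per unit ridge length: F = V × PW = 12.4 × 14.1 = 174.84 mm·m/s.
Spread over the 16 km slope with efficiency ε = 0.44: R = ε·F/W = 0.44 × 174.84 / 16000 m = 4.808e-03 mm/s.
R = 4.808e-03 × 3600 = 17.3 mm/hr.
Over 20 h: total = 17.3 × 20 = 346 mm.

R ≈ 17.3 mm/hr; total ≈ 346 mm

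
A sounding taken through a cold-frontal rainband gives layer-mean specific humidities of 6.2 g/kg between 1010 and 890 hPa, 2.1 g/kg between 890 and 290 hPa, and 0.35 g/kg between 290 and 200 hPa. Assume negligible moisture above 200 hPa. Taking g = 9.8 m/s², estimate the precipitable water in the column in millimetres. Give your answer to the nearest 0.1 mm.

PW ≈ 20.8 mm

Precipitable water is the column-integrated vapour mass per unit area: PW = (1/g) Σ q̄ Δp, with q in kg/kg and Δp in Pa (1 kg/m² of water = 1 mm).
Layer 1010–890 hPa: Δp = 120 hPa = 12000 Pa, q̄ = 0.0062 kg/kg → 0.0062 × 12000 / 9.8 = 7.59 mm
Layer 890–290 hPa: Δp = 600 hPa = 60000 Pa, q̄ = 0.0021 kg/kg → 0.0021 × 60000 / 9.8 = 12.86 mm
Layer 290–200 hPa: Δp = 90 hPa = 9000 Pa, q̄ = 0.00035 kg/kg → 0.00035 × 9000 / 9.8 = 0.32 mm
PW = 7.59 + 12.86 + 0.32 = 20.77 ≈ 20.8 mm.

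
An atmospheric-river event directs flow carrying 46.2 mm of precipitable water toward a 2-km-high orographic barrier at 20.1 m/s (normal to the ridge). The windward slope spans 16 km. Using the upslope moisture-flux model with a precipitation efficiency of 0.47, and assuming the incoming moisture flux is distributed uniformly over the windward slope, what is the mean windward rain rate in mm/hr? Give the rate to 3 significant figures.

R ≈ 98.2 mm/hr

Incoming column moisture flux per unit ridge length: F = V × PW = 20.1 × 46.2 = 928.62 mm·m/s.
Spread over the 16 km slope with efficiency ε = 0.47: R = ε·F/W = 0.47 × 928.62 / 16000 m = 2.728e-02 mm/s.
R = 2.728e-02 × 3600 = 98.2 mm/hr.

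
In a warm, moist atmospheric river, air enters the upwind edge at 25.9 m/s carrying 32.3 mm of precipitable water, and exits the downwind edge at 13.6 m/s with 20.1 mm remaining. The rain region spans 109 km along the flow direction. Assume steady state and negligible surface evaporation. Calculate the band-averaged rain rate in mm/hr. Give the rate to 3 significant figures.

R ≈ 18.6 mm/hr

Column moisture flux per unit crosswind length is F = V × PW.
Inflow: F_in = 25.9 × 32.3 = 836.57 mm·m/s
Outflow: F_out = 13.6 × 20.1 = 273.36 mm·m/s
Steady-state rate R = (F_in − F_out)/L = (836.57 − 273.36) / 109000 m = 5.167e-03 mm/s.
R = 5.167e-03 × 3600 = 18.6 mm/hr.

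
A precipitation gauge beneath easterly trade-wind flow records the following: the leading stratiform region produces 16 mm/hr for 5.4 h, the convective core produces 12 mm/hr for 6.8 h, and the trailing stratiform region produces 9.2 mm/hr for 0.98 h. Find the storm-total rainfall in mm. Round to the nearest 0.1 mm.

total ≈ 177.0 mm

Total = Σ Rᵢ Δtᵢ = 16 × 5.4 + 12 × 6.8 + 9.2 × 0.98
      = 86.4 + 81.6 + 9.016 = 177.0 mm.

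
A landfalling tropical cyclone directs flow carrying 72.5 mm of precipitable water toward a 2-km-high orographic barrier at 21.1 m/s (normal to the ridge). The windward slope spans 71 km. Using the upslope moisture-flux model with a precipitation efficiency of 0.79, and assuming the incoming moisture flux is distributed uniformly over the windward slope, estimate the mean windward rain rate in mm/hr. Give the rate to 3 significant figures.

Incoming column moisture flux per unit ridge length: F = V × PW = 21.1 × 72.5 = 1529.75 mm·m/s.
Spread over the 71 km slope with efficiency ε = 0.79: R = ε·F/W = 0.79 × 1529.75 / 71000 m = 1.702e-02 mm/s.
R = 1.702e-02 × 3600 = 61.3 mm/hr.

R ≈ 61.3 mm/hr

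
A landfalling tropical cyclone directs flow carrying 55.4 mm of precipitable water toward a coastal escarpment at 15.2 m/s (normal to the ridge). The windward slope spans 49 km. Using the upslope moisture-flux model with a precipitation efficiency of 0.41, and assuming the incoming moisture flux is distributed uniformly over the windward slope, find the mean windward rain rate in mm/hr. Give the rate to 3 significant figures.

R ≈ 25.4 mm/hr

Incoming column moisture flux per unit ridge length: F = V × PW = 15.2 × 55.4 = 842.08 mm·m/s.
Spread over the 49 km slope with efficiency ε = 0.41: R = ε·F/W = 0.41 × 842.08 / 49000 m = 7.046e-03 mm/s.
R = 7.046e-03 × 3600 = 25.4 mm/hr.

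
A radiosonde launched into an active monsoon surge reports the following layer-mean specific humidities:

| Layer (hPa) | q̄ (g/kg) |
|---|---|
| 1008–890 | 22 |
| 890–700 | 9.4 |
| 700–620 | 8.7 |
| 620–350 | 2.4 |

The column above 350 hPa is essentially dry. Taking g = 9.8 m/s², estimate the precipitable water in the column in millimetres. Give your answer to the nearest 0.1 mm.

Precipitable water is the column-integrated vapour mass per unit area: PW = (1/g) Σ q̄ Δp, with q in kg/kg and Δp in Pa (1 kg/m² of water = 1 mm).
Layer 1008–890 hPa: Δp = 118 hPa = 11800 Pa, q̄ = 0.022 kg/kg → 0.022 × 11800 / 9.8 = 26.49 mm
Layer 890–700 hPa: Δp = 190 hPa = 19000 Pa, q̄ = 0.0094 kg/kg → 0.0094 × 19000 / 9.8 = 18.22 mm
Layer 700–620 hPa: Δp = 80 hPa = 8000 Pa, q̄ = 0.0087 kg/kg → 0.0087 × 8000 / 9.8 = 7.10 mm
Layer 620–350 hPa: Δp = 270 hPa = 27000 Pa, q̄ = 0.0024 kg/kg → 0.0024 × 27000 / 9.8 = 6.61 mm
PW = 26.49 + 18.22 + 7.10 + 6.61 = 58.42 ≈ 58.4 mm.

PW ≈ 58.4 mm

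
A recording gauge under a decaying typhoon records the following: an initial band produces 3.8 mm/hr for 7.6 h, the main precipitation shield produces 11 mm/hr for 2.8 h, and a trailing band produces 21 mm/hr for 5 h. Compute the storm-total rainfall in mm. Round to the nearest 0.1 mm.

Total = Σ Rᵢ Δtᵢ = 3.8 × 7.6 + 11 × 2.8 + 21 × 5
      = 28.88 + 30.8 + 105 = 164.7 mm.

total ≈ 164.7 mm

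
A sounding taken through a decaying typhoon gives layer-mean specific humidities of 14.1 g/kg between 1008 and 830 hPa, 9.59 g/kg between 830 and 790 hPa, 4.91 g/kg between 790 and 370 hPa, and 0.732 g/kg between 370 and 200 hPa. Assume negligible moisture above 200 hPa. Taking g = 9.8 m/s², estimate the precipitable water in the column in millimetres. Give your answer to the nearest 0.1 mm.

PW ≈ 51.8 mm

Precipitable water is the column-integrated vapour mass per unit area: PW = (1/g) Σ q̄ Δp, with q in kg/kg and Δp in Pa (1 kg/m² of water = 1 mm).
Layer 1008–830 hPa: Δp = 178 hPa = 17800 Pa, q̄ = 0.0141 kg/kg → 0.0141 × 17800 / 9.8 = 25.61 mm
Layer 830–790 hPa: Δp = 40 hPa = 4000 Pa, q̄ = 0.00959 kg/kg → 0.00959 × 4000 / 9.8 = 3.91 mm
Layer 790–370 hPa: Δp = 420 hPa = 42000 Pa, q̄ = 0.00491 kg/kg → 0.00491 × 42000 / 9.8 = 21.04 mm
Layer 370–200 hPa: Δp = 170 hPa = 17000 Pa, q̄ = 0.000732 kg/kg → 0.000732 × 17000 / 9.8 = 1.27 mm
PW = 25.61 + 3.91 + 21.04 + 1.27 = 51.83 ≈ 51.8 mm.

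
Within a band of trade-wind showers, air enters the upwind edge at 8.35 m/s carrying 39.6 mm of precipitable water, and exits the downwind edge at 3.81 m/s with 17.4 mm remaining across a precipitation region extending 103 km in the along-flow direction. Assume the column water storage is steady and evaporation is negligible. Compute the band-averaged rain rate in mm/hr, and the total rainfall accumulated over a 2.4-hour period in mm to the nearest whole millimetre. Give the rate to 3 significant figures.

R ≈ 9.24 mm/hr; total ≈ 22 mm

Column moisture flux per unit crosswind length is F = V × PW.
Inflow: F_in = 8.35 × 39.6 = 330.66 mm·m/s
Outflow: F_out = 3.81 × 17.4 = 66.294 mm·m/s
Steady-state rate R = (F_in − F_out)/L = (330.66 − 66.294) / 103000 m = 2.567e-03 mm/s.
R = 2.567e-03 × 3600 = 9.24 mm/hr.
Over 2.4 h: total = 9.24 × 2.4 = 22.176 ≈ 22 mm.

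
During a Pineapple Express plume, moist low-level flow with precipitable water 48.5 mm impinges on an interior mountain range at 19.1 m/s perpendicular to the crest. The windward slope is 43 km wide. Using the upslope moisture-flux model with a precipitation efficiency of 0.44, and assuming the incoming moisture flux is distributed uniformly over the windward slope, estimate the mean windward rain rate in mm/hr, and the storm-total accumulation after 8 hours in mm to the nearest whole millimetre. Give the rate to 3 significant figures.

Incoming column moisture flux per unit ridge length: F = V × PW = 19.1 × 48.5 = 926.35 mm·m/s.
Spread over the 43 km slope with efficiency ε = 0.44: R = ε·F/W = 0.44 × 926.35 / 43000 m = 9.479e-03 mm/s.
R = 9.479e-03 × 3600 = 34.1 mm/hr.
Over 8 h: total = 34.1 × 8 = 272.8 ≈ 273 mm.

R ≈ 34.1 mm/hr; total ≈ 273 mm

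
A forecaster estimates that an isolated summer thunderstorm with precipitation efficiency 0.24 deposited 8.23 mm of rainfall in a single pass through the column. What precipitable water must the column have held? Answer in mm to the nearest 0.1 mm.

PW = rainfall / ε = 8.23 / 0.24 = 34.3 mm.

PW ≈ 34.3 mm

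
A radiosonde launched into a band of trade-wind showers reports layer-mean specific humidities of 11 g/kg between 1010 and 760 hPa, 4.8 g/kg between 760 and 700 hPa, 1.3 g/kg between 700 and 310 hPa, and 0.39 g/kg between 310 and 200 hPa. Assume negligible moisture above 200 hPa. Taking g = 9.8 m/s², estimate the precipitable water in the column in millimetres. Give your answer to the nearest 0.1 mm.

Precipitable water is the column-integrated vapour mass per unit area: PW = (1/g) Σ q̄ Δp, with q in kg/kg and Δp in Pa (1 kg/m² of water = 1 mm).
Layer 1010–760 hPa: Δp = 250 hPa = 25000 Pa, q̄ = 0.011 kg/kg → 0.011 × 25000 / 9.8 = 28.06 mm
Layer 760–700 hPa: Δp = 60 hPa = 6000 Pa, q̄ = 0.0048 kg/kg → 0.0048 × 6000 / 9.8 = 2.94 mm
Layer 700–310 hPa: Δp = 390 hPa = 39000 Pa, q̄ = 0.0013 kg/kg → 0.0013 × 39000 / 9.8 = 5.17 mm
Layer 310–200 hPa: Δp = 110 hPa = 11000 Pa, q̄ = 0.00039 kg/kg → 0.00039 × 11000 / 9.8 = 0.44 mm
PW = 28.06 + 2.94 + 5.17 + 0.44 = 36.61 ≈ 36.6 mm.

PW ≈ 36.6 mm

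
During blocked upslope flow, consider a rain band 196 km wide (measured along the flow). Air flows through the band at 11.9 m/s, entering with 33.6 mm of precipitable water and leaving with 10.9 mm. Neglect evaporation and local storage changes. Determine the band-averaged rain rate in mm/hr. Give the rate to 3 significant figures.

R ≈ 4.96 mm/hr

Column moisture flux per unit crosswind length is F = V × PW.
Inflow: F_in = 11.9 × 33.6 = 399.84 mm·m/s
Outflow: F_out = 11.9 × 10.9 = 129.71 mm·m/s
Steady-state rate R = (F_in − F_out)/L = (399.84 − 129.71) / 196000 m = 1.378e-03 mm/s.
R = 1.378e-03 × 3600 = 4.96 mm/hr.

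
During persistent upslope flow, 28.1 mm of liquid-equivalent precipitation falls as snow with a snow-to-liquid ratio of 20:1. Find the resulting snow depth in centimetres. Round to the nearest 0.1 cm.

Snow depth = liquid × ratio = 28.1 mm × 20 = 562 mm = 56.2 cm.

snow depth ≈ 56.2 cm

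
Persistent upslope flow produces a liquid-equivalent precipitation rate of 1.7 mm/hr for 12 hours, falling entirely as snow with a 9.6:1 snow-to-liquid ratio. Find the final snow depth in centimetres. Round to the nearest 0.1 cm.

Liquid-equivalent depth = 1.7 × 12 = 20.4 mm.
Snow depth = 20.4 mm × 9.6 = 195.84 mm = 19.6 cm.

snow depth ≈ 19.6 cm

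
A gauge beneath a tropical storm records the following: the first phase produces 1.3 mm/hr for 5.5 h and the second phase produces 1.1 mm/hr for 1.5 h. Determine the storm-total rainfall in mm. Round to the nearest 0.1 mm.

total ≈ 8.8 mm

Total = Σ Rᵢ Δtᵢ = 1.3 × 5.5 + 1.1 × 1.5
      = 7.15 + 1.65 = 8.8 mm.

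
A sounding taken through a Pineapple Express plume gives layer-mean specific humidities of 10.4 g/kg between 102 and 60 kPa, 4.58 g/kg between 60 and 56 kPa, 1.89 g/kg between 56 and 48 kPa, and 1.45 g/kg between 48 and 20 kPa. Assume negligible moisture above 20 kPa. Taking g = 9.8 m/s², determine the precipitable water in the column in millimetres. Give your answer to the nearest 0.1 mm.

PW ≈ 52.1 mm

Precipitable water is the column-integrated vapour mass per unit area: PW = (1/g) Σ q̄ Δp, with q in kg/kg and Δp in Pa (1 kg/m² of water = 1 mm).
Layer 102–60 kPa: Δp = 420 hPa = 42000 Pa, q̄ = 0.0104 kg/kg → 0.0104 × 42000 / 9.8 = 44.57 mm
Layer 60–56 kPa: Δp = 40 hPa = 4000 Pa, q̄ = 0.00458 kg/kg → 0.00458 × 4000 / 9.8 = 1.87 mm
Layer 56–48 kPa: Δp = 80 hPa = 8000 Pa, q̄ = 0.00189 kg/kg → 0.00189 × 8000 / 9.8 = 1.54 mm
Layer 48–20 kPa: Δp = 280 hPa = 28000 Pa, q̄ = 0.00145 kg/kg → 0.00145 × 28000 / 9.8 = 4.14 mm
PW = 44.57 + 1.87 + 1.54 + 4.14 = 52.12 ≈ 52.1 mm.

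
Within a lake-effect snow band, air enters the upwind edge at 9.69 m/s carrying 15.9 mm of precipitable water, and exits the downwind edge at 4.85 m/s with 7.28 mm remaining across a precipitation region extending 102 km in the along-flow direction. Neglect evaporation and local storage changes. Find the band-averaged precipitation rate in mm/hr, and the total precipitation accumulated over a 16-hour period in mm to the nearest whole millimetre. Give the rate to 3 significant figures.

R ≈ 4.19 mm/hr; total ≈ 67 mm

Column moisture flux per unit crosswind length is F = V × PW.
Inflow: F_in = 9.69 × 15.9 = 154.071 mm·m/s
Outflow: F_out = 4.85 × 7.28 = 35.308 mm·m/s
Steady-state rate R = (F_in − F_out)/L = (154.071 − 35.308) / 102000 m = 1.164e-03 mm/s.
R = 1.164e-03 × 3600 = 4.19 mm/hr.
Over 16 h: total = 4.19 × 16 = 67.04 ≈ 67 mm.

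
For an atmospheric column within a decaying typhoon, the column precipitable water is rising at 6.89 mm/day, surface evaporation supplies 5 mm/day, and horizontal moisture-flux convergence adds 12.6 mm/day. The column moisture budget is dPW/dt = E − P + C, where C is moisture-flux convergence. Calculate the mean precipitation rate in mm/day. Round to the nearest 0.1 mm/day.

dPW/dt = +6.89 mm/day.
P = E + C − dPW/dt = 5 + (12.6) − (+6.89) = 10.7 mm/day.

P ≈ 10.7 mm/day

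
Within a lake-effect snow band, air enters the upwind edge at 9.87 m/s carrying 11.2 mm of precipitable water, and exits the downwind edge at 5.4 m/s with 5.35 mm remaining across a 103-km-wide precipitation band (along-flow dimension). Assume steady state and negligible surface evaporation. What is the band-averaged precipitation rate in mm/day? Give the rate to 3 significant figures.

R ≈ 68.5 mm/day

Column moisture flux per unit crosswind length is F = V × PW.
Inflow: F_in = 9.87 × 11.2 = 110.544 mm·m/s
Outflow: F_out = 5.4 × 5.35 = 28.89 mm·m/s
Steady-state rate R = (F_in − F_out)/L = (110.544 − 28.89) / 103000 m = 7.928e-04 mm/s.
R = 7.928e-04 × 3600 × 24 = 68.5 mm/day.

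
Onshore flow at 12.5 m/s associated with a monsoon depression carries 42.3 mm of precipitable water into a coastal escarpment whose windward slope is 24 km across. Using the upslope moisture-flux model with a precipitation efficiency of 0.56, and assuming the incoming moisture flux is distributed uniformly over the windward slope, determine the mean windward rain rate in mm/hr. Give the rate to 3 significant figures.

R ≈ 44.4 mm/hr

Incoming column moisture flux per unit ridge length: F = V × PW = 12.5 × 42.3 = 528.75 mm·m/s.
Spread over the 24 km slope with efficiency ε = 0.56: R = ε·F/W = 0.56 × 528.75 / 24000 m = 1.234e-02 mm/s.
R = 1.234e-02 × 3600 = 44.4 mm/hr.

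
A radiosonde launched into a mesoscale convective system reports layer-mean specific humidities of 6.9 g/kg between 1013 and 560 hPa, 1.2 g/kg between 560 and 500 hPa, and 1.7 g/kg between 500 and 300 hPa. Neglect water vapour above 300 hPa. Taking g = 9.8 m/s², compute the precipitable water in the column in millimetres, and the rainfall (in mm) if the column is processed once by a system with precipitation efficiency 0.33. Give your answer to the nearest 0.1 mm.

PW ≈ 36.1 mm; rainfall ≈ 11.9 mm

Precipitable water is the column-integrated vapour mass per unit area: PW = (1/g) Σ q̄ Δp, with q in kg/kg and Δp in Pa (1 kg/m² of water = 1 mm).
Layer 1013–560 hPa: Δp = 453 hPa = 45300 Pa, q̄ = 0.0069 kg/kg → 0.0069 × 45300 / 9.8 = 31.89 mm
Layer 560–500 hPa: Δp = 60 hPa = 6000 Pa, q̄ = 0.0012 kg/kg → 0.0012 × 6000 / 9.8 = 0.73 mm
Layer 500–300 hPa: Δp = 200 hPa = 20000 Pa, q̄ = 0.0017 kg/kg → 0.0017 × 20000 / 9.8 = 3.47 mm
PW = 31.89 + 0.73 + 3.47 = 36.09 ≈ 36.1 mm.
Rainfall = ε × PW = 0.33 × 36.1 = 11.9 mm.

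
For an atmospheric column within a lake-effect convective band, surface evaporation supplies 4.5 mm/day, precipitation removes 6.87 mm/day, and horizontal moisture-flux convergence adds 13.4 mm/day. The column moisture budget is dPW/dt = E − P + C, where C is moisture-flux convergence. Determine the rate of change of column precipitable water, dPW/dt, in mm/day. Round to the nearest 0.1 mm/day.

dPW/dt = E − P + C = 4.5 − 6.87 + (13.4) = 11.0 mm/day.

dPW/dt ≈ 11.0 mm/day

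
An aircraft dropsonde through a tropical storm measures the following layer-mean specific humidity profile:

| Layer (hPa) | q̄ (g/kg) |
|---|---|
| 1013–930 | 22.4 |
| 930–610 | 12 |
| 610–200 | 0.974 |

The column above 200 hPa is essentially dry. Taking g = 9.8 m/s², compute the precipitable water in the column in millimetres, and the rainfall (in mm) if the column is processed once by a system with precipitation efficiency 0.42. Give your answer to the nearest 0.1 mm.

PW ≈ 62.2 mm; rainfall ≈ 26.1 mm

Precipitable water is the column-integrated vapour mass per unit area: PW = (1/g) Σ q̄ Δp, with q in kg/kg and Δp in Pa (1 kg/m² of water = 1 mm).
Layer 1013–930 hPa: Δp = 83 hPa = 8300 Pa, q̄ = 0.0224 kg/kg → 0.0224 × 8300 / 9.8 = 18.97 mm
Layer 930–610 hPa: Δp = 320 hPa = 32000 Pa, q̄ = 0.012 kg/kg → 0.012 × 32000 / 9.8 = 39.18 mm
Layer 610–200 hPa: Δp = 410 hPa = 41000 Pa, q̄ = 0.000974 kg/kg → 0.000974 × 41000 / 9.8 = 4.07 mm
PW = 18.97 + 39.18 + 4.07 = 62.22 ≈ 62.2 mm.
Rainfall = ε × PW = 0.42 × 62.2 = 26.1 mm.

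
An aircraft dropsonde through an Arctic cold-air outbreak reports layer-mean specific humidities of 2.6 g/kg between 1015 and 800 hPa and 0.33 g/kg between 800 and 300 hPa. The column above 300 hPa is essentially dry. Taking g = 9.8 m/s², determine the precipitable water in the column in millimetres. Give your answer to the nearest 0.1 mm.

PW ≈ 7.4 mm

Precipitable water is the column-integrated vapour mass per unit area: PW = (1/g) Σ q̄ Δp, with q in kg/kg and Δp in Pa (1 kg/m² of water = 1 mm).
Layer 1015–800 hPa: Δp = 215 hPa = 21500 Pa, q̄ = 0.0026 kg/kg → 0.0026 × 21500 / 9.8 = 5.70 mm
Layer 800–300 hPa: Δp = 500 hPa = 50000 Pa, q̄ = 0.00033 kg/kg → 0.00033 × 50000 / 9.8 = 1.68 mm
PW = 5.70 + 1.68 = 7.38 ≈ 7.4 mm.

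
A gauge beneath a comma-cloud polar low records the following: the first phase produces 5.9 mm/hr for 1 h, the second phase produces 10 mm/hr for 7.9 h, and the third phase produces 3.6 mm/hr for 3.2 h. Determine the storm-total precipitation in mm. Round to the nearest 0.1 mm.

total ≈ 96.4 mm

Total = Σ Rᵢ Δtᵢ = 5.9 × 1 + 10 × 7.9 + 3.6 × 3.2
      = 5.9 + 79 + 11.52 = 96.4 mm.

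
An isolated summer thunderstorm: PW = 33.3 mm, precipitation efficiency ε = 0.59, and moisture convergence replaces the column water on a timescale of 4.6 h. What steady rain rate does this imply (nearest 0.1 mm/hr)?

R ≈ 4.3 mm/hr

Each overturning extracts ε × PW = 0.59 × 33.3 = 19.647 mm.
Rate = ε·PW / τ = 19.647 / 4.6 h = 4.3 mm/hr.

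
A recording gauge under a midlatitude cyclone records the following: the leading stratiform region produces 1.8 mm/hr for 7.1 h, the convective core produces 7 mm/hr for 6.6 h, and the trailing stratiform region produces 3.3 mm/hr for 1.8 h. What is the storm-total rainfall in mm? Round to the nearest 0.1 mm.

total ≈ 64.9 mm

Total = Σ Rᵢ Δtᵢ = 1.8 × 7.1 + 7 × 6.6 + 3.3 × 1.8
      = 12.78 + 46.2 + 5.94 = 64.9 mm.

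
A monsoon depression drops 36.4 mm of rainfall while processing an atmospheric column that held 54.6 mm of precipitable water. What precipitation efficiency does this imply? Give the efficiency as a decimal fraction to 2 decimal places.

ε = rainfall / PW = 36.4 / 54.6 = 0.67.

ε ≈ 0.67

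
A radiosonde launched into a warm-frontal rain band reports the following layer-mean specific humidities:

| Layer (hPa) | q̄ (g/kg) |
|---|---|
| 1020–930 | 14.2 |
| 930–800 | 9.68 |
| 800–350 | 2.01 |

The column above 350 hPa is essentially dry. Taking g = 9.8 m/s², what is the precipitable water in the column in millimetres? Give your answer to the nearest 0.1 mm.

PW ≈ 35.1 mm

Precipitable water is the column-integrated vapour mass per unit area: PW = (1/g) Σ q̄ Δp, with q in kg/kg and Δp in Pa (1 kg/m² of water = 1 mm).
Layer 1020–930 hPa: Δp = 90 hPa = 9000 Pa, q̄ = 0.0142 kg/kg → 0.0142 × 9000 / 9.8 = 13.04 mm
Layer 930–800 hPa: Δp = 130 hPa = 13000 Pa, q̄ = 0.00968 kg/kg → 0.00968 × 13000 / 9.8 = 12.84 mm
Layer 800–350 hPa: Δp = 450 hPa = 45000 Pa, q̄ = 0.00201 kg/kg → 0.00201 × 45000 / 9.8 = 9.23 mm
PW = 13.04 + 12.84 + 9.23 = 35.11 ≈ 35.1 mm.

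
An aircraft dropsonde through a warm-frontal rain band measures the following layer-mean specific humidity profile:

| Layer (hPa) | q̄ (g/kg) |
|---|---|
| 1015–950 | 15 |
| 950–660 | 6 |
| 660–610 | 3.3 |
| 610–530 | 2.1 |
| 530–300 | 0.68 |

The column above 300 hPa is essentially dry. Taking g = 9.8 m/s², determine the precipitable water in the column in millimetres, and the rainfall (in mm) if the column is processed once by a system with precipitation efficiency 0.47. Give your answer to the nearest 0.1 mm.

PW ≈ 32.7 mm; rainfall ≈ 15.4 mm

Precipitable water is the column-integrated vapour mass per unit area: PW = (1/g) Σ q̄ Δp, with q in kg/kg and Δp in Pa (1 kg/m² of water = 1 mm).
Layer 1015–950 hPa: Δp = 65 hPa = 6500 Pa, q̄ = 0.015 kg/kg → 0.015 × 6500 / 9.8 = 9.95 mm
Layer 950–660 hPa: Δp = 290 hPa = 29000 Pa, q̄ = 0.006 kg/kg → 0.006 × 29000 / 9.8 = 17.76 mm
Layer 660–610 hPa: Δp = 50 hPa = 5000 Pa, q̄ = 0.0033 kg/kg → 0.0033 × 5000 / 9.8 = 1.68 mm
Layer 610–530 hPa: Δp = 80 hPa = 8000 Pa, q̄ = 0.0021 kg/kg → 0.0021 × 8000 / 9.8 = 1.71 mm
Layer 530–300 hPa: Δp = 230 hPa = 23000 Pa, q̄ = 0.00068 kg/kg → 0.00068 × 23000 / 9.8 = 1.60 mm
PW = 9.95 + 17.76 + 1.68 + 1.71 + 1.60 = 32.70 ≈ 32.7 mm.
Rainfall = ε × PW = 0.47 × 32.7 = 15.4 mm.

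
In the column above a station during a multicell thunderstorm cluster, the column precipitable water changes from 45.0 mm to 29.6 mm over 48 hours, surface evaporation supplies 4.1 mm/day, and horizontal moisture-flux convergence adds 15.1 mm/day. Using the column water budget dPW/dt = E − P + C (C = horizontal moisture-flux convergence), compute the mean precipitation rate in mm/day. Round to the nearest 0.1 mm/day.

P ≈ 26.9 mm/day

dPW/dt = (29.6 − 45.0) mm / (48/24 day) = -7.700 mm/day.
P = E + C − dPW/dt = 4.1 + (15.1) − (-7.700) = 26.9 mm/day.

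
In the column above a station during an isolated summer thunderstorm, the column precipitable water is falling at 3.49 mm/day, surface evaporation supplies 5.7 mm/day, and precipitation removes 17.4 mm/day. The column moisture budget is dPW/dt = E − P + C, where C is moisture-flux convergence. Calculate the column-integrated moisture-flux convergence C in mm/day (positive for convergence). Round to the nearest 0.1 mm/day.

C ≈ 8.2 mm/day

dPW/dt = -3.49 mm/day.
C = dPW/dt − E + P = (-3.49) − 5.7 + 17.4 = 8.2 mm/day.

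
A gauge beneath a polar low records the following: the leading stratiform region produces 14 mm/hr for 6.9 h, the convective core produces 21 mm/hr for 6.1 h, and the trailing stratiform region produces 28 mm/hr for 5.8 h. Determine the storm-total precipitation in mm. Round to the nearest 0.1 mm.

total ≈ 387.1 mm

Total = Σ Rᵢ Δtᵢ = 14 × 6.9 + 21 × 6.1 + 28 × 5.8
      = 96.6 + 128.1 + 162.4 = 387.1 mm.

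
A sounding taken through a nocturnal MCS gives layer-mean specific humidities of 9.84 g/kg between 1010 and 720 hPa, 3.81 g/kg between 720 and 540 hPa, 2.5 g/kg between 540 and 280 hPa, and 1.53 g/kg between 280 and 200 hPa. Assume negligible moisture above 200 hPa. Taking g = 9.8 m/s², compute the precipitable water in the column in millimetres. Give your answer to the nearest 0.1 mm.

PW ≈ 44.0 mm

Precipitable water is the column-integrated vapour mass per unit area: PW = (1/g) Σ q̄ Δp, with q in kg/kg and Δp in Pa (1 kg/m² of water = 1 mm).
Layer 1010–720 hPa: Δp = 290 hPa = 29000 Pa, q̄ = 0.00984 kg/kg → 0.00984 × 29000 / 9.8 = 29.12 mm
Layer 720–540 hPa: Δp = 180 hPa = 18000 Pa, q̄ = 0.00381 kg/kg → 0.00381 × 18000 / 9.8 = 7.00 mm
Layer 540–280 hPa: Δp = 260 hPa = 26000 Pa, q̄ = 0.0025 kg/kg → 0.0025 × 26000 / 9.8 = 6.63 mm
Layer 280–200 hPa: Δp = 80 hPa = 8000 Pa, q̄ = 0.00153 kg/kg → 0.00153 × 8000 / 9.8 = 1.25 mm
PW = 29.12 + 7.00 + 6.63 + 1.25 = 44.00 ≈ 44.0 mm.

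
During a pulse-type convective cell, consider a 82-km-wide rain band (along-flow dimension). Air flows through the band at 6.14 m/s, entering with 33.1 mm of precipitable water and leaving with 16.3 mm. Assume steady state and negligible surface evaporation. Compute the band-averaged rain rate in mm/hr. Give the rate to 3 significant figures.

Column moisture flux per unit crosswind length is F = V × PW.
Inflow: F_in = 6.14 × 33.1 = 203.234 mm·m/s
Outflow: F_out = 6.14 × 16.3 = 100.082 mm·m/s
Steady-state rate R = (F_in − F_out)/L = (203.234 − 100.082) / 82000 m = 1.258e-03 mm/s.
R = 1.258e-03 × 3600 = 4.53 mm/hr.

R ≈ 4.53 mm/hr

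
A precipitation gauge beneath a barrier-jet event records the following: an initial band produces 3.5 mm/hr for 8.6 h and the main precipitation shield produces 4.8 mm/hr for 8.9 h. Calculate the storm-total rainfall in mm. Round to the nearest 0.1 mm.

total ≈ 72.8 mm

Total = Σ Rᵢ Δtᵢ = 3.5 × 8.6 + 4.8 × 8.9
      = 30.1 + 42.72 = 72.8 mm.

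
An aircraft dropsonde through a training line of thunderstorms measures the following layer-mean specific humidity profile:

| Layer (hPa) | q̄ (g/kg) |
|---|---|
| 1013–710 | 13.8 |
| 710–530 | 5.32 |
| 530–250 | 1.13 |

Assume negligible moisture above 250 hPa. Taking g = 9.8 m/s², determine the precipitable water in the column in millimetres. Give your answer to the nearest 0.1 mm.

Precipitable water is the column-integrated vapour mass per unit area: PW = (1/g) Σ q̄ Δp, with q in kg/kg and Δp in Pa (1 kg/m² of water = 1 mm).
Layer 1013–710 hPa: Δp = 303 hPa = 30300 Pa, q̄ = 0.0138 kg/kg → 0.0138 × 30300 / 9.8 = 42.67 mm
Layer 710–530 hPa: Δp = 180 hPa = 18000 Pa, q̄ = 0.00532 kg/kg → 0.00532 × 18000 / 9.8 = 9.77 mm
Layer 530–250 hPa: Δp = 280 hPa = 28000 Pa, q̄ = 0.00113 kg/kg → 0.00113 × 28000 / 9.8 = 3.23 mm
PW = 42.67 + 9.77 + 3.23 = 55.67 ≈ 55.7 mm.

PW ≈ 55.7 mm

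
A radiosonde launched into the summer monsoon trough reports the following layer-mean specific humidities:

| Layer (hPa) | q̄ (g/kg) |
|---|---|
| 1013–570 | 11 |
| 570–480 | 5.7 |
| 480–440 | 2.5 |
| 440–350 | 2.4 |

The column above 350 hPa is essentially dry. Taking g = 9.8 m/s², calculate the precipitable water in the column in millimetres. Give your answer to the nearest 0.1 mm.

Precipitable water is the column-integrated vapour mass per unit area: PW = (1/g) Σ q̄ Δp, with q in kg/kg and Δp in Pa (1 kg/m² of water = 1 mm).
Layer 1013–570 hPa: Δp = 443 hPa = 44300 Pa, q̄ = 0.011 kg/kg → 0.011 × 44300 / 9.8 = 49.72 mm
Layer 570–480 hPa: Δp = 90 hPa = 9000 Pa, q̄ = 0.0057 kg/kg → 0.0057 × 9000 / 9.8 = 5.23 mm
Layer 480–440 hPa: Δp = 40 hPa = 4000 Pa, q̄ = 0.0025 kg/kg → 0.0025 × 4000 / 9.8 = 1.02 mm
Layer 440–350 hPa: Δp = 90 hPa = 9000 Pa, q̄ = 0.0024 kg/kg → 0.0024 × 9000 / 9.8 = 2.20 mm
PW = 49.72 + 5.23 + 1.02 + 2.20 = 58.17 ≈ 58.2 mm.

PW ≈ 58.2 mm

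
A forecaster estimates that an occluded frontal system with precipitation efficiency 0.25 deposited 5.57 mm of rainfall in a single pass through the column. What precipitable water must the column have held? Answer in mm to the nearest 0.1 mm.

PW = rainfall / ε = 5.57 / 0.25 = 22.3 mm.

PW ≈ 22.3 mm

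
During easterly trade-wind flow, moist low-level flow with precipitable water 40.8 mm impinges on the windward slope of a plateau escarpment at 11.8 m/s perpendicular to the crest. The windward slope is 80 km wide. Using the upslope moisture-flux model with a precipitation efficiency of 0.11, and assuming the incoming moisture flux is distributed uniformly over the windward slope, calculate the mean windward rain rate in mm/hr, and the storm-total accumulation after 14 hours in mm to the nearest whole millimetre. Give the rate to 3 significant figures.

Incoming column moisture flux per unit ridge length: F = V × PW = 11.8 × 40.8 = 481.44 mm·m/s.
Spread over the 80 km slope with efficiency ε = 0.11: R = ε·F/W = 0.11 × 481.44 / 80000 m = 6.620e-04 mm/s.
R = 6.620e-04 × 3600 = 2.38 mm/hr.
Over 14 h: total = 2.38 × 14 = 33.32 ≈ 33 mm.

R ≈ 2.38 mm/hr; total ≈ 33 mm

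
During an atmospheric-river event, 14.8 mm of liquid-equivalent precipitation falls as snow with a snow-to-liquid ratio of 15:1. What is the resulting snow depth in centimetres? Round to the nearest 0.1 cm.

snow depth ≈ 22.2 cm

Snow depth = liquid × ratio = 14.8 mm × 15 = 222 mm = 22.2 cm.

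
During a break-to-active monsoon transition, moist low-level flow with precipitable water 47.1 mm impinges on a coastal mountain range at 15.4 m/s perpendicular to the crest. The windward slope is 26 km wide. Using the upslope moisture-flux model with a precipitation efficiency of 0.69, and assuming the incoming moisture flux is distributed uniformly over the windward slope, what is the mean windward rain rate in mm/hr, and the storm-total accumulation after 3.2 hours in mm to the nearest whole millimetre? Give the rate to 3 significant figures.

Incoming column moisture flux per unit ridge length: F = V × PW = 15.4 × 47.1 = 725.34 mm·m/s.
Spread over the 26 km slope with efficiency ε = 0.69: R = ε·F/W = 0.69 × 725.34 / 26000 m = 1.925e-02 mm/s.
R = 1.925e-02 × 3600 = 69.3 mm/hr.
Over 3.2 h: total = 69.3 × 3.2 = 221.76 ≈ 222 mm.

R ≈ 69.3 mm/hr; total ≈ 222 mm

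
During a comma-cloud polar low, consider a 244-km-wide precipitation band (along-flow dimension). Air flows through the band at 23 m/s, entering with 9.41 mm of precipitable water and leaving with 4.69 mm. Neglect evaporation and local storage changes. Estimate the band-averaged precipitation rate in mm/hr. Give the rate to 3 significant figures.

Column moisture flux per unit crosswind length is F = V × PW.
Inflow: F_in = 23 × 9.41 = 216.43 mm·m/s
Outflow: F_out = 23 × 4.69 = 107.87 mm·m/s
Steady-state rate R = (F_in − F_out)/L = (216.43 − 107.87) / 244000 m = 4.449e-04 mm/s.
R = 4.449e-04 × 3600 = 1.60 mm/hr.

R ≈ 1.60 mm/hr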